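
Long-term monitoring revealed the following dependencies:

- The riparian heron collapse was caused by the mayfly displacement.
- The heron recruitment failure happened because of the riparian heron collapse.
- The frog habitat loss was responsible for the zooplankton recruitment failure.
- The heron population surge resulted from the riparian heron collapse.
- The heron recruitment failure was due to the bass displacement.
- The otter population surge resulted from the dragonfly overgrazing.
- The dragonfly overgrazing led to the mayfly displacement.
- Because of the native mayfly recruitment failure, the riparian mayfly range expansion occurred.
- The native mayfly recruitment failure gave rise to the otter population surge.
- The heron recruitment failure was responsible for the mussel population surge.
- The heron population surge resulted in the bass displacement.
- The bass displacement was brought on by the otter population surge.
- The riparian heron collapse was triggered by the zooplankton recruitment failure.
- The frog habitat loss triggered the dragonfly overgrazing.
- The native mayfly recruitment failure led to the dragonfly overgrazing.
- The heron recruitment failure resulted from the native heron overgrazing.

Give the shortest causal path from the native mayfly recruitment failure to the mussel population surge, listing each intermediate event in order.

the native mayfly recruitment failure → the otter population surge
the otter population surge → the bass displacement
the bass displacement → the heron recruitment failure
the heron recruitment failure → the mussel population surge
Length: 4 steps.

the native mayfly recruitment failure → the otter population surge → the bass displacement → the heron recruitment failure → the mussel population surge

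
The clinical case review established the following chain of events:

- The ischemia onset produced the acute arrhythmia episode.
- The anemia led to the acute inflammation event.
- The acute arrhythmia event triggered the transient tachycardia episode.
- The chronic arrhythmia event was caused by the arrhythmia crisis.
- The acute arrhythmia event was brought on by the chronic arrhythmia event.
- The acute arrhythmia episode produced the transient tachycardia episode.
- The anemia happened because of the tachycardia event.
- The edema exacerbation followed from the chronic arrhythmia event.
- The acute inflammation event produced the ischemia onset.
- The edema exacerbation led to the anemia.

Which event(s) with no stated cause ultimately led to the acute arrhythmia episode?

the arrhythmia crisis, the tachycardia event

Tracing upstream from the acute arrhythmia episode: the acute arrhythmia episode ← the ischemia onset ← the acute inflammation event ← the anemia ← the edema exacerbation ← the chronic arrhythmia event ← the arrhythmia crisis.
A separate upstream branch: the acute arrhythmia episode ← the ischemia onset ← the acute inflammation event ← the anemia ← the tachycardia event.
Each of those chain origins has no stated cause.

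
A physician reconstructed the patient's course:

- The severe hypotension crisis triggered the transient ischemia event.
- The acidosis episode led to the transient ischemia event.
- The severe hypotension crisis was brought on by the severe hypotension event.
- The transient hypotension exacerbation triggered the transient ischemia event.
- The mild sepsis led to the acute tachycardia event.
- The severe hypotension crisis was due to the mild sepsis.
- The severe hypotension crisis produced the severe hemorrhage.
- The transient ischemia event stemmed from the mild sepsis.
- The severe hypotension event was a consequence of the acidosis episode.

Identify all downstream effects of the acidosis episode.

Direct effects: the severe hypotension event, the transient ischemia event.
2 steps out: the severe hypotension crisis.
3 steps out: the severe hemorrhage.
Not reachable from it: the mild sepsis, the transient hypotension exacerbation, the acute tachycardia event.

the severe hemorrhage, the severe hypotension crisis, the severe hypotension event, the transient ischemia event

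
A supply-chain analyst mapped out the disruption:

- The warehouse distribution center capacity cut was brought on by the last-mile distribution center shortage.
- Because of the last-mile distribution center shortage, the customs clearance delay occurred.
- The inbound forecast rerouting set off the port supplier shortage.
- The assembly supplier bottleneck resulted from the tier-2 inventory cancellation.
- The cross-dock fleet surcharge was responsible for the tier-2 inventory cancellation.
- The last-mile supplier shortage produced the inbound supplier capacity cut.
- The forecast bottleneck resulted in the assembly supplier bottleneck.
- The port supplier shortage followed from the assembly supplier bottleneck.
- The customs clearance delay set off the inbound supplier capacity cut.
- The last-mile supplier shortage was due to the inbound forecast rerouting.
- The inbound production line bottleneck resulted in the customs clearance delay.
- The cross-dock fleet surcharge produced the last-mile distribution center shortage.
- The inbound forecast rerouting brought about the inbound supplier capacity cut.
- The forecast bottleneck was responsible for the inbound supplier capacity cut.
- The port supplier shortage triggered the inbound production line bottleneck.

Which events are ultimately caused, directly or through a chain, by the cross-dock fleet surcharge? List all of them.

the assembly supplier bottleneck, the customs clearance delay, the inbound production line bottleneck, the inbound supplier capacity cut, the last-mile distribution center shortage, the port supplier shortage, the tier-2 inventory cancellation, the warehouse distribution center capacity cut

Direct effects: the last-mile distribution center shortage, the tier-2 inventory cancellation.
2 steps out: the assembly supplier bottleneck, the customs clearance delay, the warehouse distribution center capacity cut.
3 steps out: the port supplier shortage, the inbound supplier capacity cut.
4 steps out: the inbound production line bottleneck.
Not reachable from it: the forecast bottleneck, the inbound forecast rerouting, the last-mile supplier shortage.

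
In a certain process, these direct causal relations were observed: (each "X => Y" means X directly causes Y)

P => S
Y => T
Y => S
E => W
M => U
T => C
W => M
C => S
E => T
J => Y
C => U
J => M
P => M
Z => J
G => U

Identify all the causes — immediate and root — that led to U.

C, E, G, J, M, P, T, W, Y, Z

Immediate causes of U: M, G, C.
Further upstream: E, W, Z, J, Y, P, T.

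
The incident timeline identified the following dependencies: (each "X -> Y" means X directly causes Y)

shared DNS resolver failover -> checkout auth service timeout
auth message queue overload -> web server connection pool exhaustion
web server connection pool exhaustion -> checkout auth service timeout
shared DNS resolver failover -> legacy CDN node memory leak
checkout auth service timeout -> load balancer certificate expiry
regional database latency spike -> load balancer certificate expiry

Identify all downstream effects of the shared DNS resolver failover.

the checkout auth service timeout, the legacy CDN node memory leak, the load balancer certificate expiry

Direct effects: the legacy CDN node memory leak, the checkout auth service timeout.
2 steps out: the load balancer certificate expiry.
Not reachable from it: the auth message queue overload, the web server connection pool exhaustion, the regional database latency spike.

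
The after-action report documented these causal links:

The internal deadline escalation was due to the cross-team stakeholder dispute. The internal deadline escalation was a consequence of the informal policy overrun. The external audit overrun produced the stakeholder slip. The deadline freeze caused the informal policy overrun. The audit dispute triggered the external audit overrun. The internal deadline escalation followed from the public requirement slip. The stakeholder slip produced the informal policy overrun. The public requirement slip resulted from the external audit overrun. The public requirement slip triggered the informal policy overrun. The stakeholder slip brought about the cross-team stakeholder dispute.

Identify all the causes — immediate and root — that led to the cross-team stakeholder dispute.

the audit dispute, the external audit overrun, the stakeholder slip

Immediate cause of the cross-team stakeholder dispute: the stakeholder slip.
Further upstream: the audit dispute, the external audit overrun.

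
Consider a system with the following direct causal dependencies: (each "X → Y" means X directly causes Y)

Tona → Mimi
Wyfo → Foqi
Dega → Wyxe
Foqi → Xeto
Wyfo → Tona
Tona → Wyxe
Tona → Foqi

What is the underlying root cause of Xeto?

Tracing upstream from Xeto: Xeto ← Foqi ← Wyfo.
Wyfo has no stated cause, so it is the root.

Wyfo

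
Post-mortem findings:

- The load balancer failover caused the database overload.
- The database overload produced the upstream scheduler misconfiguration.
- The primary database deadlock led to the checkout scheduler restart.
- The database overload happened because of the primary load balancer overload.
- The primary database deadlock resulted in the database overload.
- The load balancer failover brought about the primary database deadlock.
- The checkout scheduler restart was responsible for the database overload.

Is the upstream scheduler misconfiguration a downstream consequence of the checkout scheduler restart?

There is a causal chain: the checkout scheduler restart → the database overload → the upstream scheduler misconfiguration.

Yes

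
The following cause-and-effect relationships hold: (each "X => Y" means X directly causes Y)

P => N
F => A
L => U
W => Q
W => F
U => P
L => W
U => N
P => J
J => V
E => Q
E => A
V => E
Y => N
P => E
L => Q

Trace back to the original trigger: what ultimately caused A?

Tracing upstream from A: A ← F ← W ← L.
L has no stated cause, so it is the root.

L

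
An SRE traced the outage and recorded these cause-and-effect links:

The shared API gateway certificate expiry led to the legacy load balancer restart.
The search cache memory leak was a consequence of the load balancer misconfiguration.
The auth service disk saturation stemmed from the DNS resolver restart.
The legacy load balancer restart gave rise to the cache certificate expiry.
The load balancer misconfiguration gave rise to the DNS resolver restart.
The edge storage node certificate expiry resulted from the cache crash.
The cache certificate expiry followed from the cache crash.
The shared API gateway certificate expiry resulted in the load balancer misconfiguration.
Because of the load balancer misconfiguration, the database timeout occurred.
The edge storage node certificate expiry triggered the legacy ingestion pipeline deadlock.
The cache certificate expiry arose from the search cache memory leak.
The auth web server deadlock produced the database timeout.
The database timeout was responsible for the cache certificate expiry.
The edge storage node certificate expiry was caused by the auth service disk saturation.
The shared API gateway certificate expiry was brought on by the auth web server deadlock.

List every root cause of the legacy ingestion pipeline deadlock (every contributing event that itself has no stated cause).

the auth web server deadlock, the cache crash

Tracing upstream from the legacy ingestion pipeline deadlock: the legacy ingestion pipeline deadlock ← the edge storage node certificate expiry ← the auth service disk saturation ← the DNS resolver restart ← the load balancer misconfiguration ← the shared API gateway certificate expiry ← the auth web server deadlock.
A separate upstream branch: the legacy ingestion pipeline deadlock ← the edge storage node certificate expiry ← the cache crash.
Each of those chain origins has no stated cause.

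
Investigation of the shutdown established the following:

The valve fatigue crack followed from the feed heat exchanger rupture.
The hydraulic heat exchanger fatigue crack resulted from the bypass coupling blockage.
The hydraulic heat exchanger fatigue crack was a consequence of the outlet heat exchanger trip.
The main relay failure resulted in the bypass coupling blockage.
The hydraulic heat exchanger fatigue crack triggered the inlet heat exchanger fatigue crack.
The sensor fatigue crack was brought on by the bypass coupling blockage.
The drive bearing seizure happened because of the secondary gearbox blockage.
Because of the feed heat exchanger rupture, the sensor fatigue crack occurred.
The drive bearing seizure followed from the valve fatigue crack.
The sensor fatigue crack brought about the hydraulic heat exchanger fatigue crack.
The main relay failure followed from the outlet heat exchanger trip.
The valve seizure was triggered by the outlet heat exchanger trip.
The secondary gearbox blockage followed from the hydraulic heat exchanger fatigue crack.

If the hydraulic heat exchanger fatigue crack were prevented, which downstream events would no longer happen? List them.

Downstream of the hydraulic heat exchanger fatigue crack: the inlet heat exchanger fatigue crack, the secondary gearbox blockage, the drive bearing seizure.
Of those, still caused via another path: the drive bearing seizure.
The remainder have no surviving cause.

the inlet heat exchanger fatigue crack, the secondary gearbox blockage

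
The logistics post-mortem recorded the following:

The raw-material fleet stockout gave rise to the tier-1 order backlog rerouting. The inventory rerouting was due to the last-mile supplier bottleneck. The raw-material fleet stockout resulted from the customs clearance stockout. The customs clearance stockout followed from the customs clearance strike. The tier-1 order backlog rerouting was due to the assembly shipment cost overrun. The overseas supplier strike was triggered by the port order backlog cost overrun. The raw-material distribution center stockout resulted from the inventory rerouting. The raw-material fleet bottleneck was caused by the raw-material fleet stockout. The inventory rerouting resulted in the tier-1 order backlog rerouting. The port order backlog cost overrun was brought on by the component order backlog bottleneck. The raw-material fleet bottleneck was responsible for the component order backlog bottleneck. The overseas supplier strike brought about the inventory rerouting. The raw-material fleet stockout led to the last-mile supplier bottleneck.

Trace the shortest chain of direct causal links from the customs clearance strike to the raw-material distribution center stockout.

the customs clearance strike → the customs clearance stockout → the raw-material fleet stockout → the last-mile supplier bottleneck → the inventory rerouting → the raw-material distribution center stockout

the customs clearance strike → the customs clearance stockout
the customs clearance stockout → the raw-material fleet stockout
the raw-material fleet stockout → the last-mile supplier bottleneck
the last-mile supplier bottleneck → the inventory rerouting
the inventory rerouting → the raw-material distribution center stockout
Length: 5 steps.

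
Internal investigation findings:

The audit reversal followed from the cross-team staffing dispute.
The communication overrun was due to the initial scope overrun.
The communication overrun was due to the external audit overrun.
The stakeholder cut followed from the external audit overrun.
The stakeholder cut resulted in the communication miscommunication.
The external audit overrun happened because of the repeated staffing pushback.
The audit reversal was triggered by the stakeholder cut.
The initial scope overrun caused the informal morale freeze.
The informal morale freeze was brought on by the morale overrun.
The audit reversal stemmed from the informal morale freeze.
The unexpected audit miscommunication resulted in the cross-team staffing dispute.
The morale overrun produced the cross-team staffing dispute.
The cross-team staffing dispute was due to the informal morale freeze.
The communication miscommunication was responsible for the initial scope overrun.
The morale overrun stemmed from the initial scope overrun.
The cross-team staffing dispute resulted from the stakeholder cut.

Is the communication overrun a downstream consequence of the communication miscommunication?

There is a causal chain: the communication miscommunication → the initial scope overrun → the communication overrun.

Yes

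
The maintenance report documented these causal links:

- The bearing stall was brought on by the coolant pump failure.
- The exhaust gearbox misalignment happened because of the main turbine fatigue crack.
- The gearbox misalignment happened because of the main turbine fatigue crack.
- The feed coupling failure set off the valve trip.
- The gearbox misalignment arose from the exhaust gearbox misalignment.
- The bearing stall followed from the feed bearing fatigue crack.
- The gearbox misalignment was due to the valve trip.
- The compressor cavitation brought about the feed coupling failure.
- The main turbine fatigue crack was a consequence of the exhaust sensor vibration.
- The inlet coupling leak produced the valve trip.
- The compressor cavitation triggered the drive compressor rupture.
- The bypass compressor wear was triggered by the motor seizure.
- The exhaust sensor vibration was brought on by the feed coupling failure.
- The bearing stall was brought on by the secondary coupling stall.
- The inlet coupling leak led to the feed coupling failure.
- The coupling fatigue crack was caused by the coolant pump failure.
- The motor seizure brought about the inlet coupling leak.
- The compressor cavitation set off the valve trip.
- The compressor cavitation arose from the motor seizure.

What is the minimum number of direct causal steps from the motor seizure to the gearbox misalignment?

Shortest chain: the motor seizure → the inlet coupling leak → the valve trip → the gearbox misalignment.

3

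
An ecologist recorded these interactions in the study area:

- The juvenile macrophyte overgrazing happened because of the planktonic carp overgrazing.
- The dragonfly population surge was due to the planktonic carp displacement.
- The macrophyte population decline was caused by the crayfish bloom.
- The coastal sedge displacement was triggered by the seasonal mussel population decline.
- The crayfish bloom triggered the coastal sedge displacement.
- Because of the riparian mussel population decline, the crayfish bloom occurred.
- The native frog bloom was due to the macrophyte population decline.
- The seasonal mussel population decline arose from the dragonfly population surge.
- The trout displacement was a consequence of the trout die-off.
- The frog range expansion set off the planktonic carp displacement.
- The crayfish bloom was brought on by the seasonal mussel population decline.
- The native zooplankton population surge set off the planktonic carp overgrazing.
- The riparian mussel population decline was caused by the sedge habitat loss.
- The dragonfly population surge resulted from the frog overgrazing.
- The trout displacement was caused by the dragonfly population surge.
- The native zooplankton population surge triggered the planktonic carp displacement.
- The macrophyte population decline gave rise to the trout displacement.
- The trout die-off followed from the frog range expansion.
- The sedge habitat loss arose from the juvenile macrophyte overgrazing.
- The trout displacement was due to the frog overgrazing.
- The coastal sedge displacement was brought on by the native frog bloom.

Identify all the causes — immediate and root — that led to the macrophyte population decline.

the crayfish bloom, the dragonfly population surge, the frog overgrazing, the frog range expansion, the juvenile macrophyte overgrazing, the native zooplankton population surge, the planktonic carp displacement, the planktonic carp overgrazing, the riparian mussel population decline, the seasonal mussel population decline, the sedge habitat loss

Immediate cause of the macrophyte population decline: the crayfish bloom.
Further upstream: the frog range expansion, the native zooplankton population surge, the planktonic carp overgrazing, the juvenile macrophyte overgrazing, the sedge habitat loss, the planktonic carp displacement, the frog overgrazing, the riparian mussel population decline, the dragonfly population surge, the seasonal mussel population decline.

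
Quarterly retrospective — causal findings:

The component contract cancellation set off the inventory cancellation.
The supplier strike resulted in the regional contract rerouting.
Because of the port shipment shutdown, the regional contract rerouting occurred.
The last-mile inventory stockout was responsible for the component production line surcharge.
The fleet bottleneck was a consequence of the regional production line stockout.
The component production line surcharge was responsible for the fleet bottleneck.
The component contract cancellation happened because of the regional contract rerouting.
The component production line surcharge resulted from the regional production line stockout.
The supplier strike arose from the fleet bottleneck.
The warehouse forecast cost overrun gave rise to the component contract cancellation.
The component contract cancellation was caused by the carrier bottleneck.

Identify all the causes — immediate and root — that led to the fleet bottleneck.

Immediate causes of the fleet bottleneck: the regional production line stockout, the component production line surcharge.
Further upstream: the last-mile inventory stockout.

the component production line surcharge, the last-mile inventory stockout, the regional production line stockout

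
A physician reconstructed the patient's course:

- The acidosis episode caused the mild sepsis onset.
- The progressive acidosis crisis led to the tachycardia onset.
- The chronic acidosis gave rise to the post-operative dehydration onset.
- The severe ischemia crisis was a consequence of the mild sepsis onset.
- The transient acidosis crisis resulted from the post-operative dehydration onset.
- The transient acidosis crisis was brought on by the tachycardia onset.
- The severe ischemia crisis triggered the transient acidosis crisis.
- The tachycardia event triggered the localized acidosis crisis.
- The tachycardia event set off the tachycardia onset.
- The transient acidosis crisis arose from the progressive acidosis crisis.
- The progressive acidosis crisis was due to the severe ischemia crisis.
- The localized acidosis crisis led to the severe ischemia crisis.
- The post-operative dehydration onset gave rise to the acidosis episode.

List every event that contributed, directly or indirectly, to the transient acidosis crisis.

Immediate causes of the transient acidosis crisis: the post-operative dehydration onset, the severe ischemia crisis, the progressive acidosis crisis, the tachycardia onset.
Further upstream: the tachycardia event, the chronic acidosis, the acidosis episode, the localized acidosis crisis, the mild sepsis onset.

the acidosis episode, the chronic acidosis, the localized acidosis crisis, the mild sepsis onset, the post-operative dehydration onset, the progressive acidosis crisis, the severe ischemia crisis, the tachycardia event, the tachycardia onset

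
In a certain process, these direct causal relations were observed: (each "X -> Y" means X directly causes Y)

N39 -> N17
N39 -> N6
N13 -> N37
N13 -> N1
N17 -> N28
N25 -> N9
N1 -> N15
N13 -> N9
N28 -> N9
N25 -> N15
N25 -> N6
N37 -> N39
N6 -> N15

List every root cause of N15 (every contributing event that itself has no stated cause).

Tracing upstream from N15: N15 ← N1 ← N13.
A separate upstream branch: N15 ← N25.
Each of those chain origins has no stated cause.

N13, N25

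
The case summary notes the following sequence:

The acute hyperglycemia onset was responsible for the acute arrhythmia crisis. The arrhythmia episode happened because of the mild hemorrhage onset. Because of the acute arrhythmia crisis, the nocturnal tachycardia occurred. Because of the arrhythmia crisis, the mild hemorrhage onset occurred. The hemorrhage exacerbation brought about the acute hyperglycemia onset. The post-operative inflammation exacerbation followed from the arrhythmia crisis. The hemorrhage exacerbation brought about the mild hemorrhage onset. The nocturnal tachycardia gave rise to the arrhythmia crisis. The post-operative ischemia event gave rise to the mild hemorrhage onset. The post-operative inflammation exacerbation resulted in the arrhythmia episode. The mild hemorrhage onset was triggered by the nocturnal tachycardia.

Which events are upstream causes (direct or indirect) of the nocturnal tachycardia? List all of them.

Immediate cause of the nocturnal tachycardia: the acute arrhythmia crisis.
Further upstream: the hemorrhage exacerbation, the acute hyperglycemia onset.

the acute arrhythmia crisis, the acute hyperglycemia onset, the hemorrhage exacerbation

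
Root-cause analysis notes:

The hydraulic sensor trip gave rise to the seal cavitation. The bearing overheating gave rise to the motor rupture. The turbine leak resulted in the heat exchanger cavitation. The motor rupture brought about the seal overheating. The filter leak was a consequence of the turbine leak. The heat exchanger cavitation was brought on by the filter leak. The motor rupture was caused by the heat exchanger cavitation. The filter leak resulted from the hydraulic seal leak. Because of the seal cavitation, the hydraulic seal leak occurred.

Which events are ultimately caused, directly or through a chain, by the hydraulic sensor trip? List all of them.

Direct effects: the seal cavitation.
2 steps out: the hydraulic seal leak.
3 steps out: the filter leak.
4 steps out: the heat exchanger cavitation.
5 steps out: the motor rupture.
6 steps out: the seal overheating.
Not reachable from it: the bearing overheating, the turbine leak.

the filter leak, the heat exchanger cavitation, the hydraulic seal leak, the motor rupture, the seal cavitation, the seal overheating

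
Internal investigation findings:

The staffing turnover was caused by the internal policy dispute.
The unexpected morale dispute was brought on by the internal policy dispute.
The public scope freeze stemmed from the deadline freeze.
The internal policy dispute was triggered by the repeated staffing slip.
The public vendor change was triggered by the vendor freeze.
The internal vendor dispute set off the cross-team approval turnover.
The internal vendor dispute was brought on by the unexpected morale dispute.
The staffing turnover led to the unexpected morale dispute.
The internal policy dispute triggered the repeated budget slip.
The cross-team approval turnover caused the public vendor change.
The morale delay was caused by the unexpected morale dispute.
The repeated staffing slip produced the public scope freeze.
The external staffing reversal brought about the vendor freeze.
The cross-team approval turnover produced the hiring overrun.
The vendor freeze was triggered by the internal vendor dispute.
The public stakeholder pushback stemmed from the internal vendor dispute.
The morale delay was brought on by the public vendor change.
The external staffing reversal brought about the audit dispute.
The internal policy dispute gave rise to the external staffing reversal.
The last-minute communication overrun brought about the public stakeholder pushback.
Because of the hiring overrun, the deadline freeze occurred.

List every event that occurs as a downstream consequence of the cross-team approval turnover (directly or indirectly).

Direct effects: the hiring overrun, the public vendor change.
2 steps out: the deadline freeze, the morale delay.
3 steps out: the public scope freeze.
Not reachable from it: the repeated staffing slip, the internal policy dispute, the external staffing reversal, the repeated budget slip, the staffing turnover, the unexpected morale dispute, the internal vendor dispute, the public stakeholder pushback, the vendor freeze, the audit dispute, the last-minute communication overrun.

the deadline freeze, the hiring overrun, the morale delay, the public scope freeze, the public vendor change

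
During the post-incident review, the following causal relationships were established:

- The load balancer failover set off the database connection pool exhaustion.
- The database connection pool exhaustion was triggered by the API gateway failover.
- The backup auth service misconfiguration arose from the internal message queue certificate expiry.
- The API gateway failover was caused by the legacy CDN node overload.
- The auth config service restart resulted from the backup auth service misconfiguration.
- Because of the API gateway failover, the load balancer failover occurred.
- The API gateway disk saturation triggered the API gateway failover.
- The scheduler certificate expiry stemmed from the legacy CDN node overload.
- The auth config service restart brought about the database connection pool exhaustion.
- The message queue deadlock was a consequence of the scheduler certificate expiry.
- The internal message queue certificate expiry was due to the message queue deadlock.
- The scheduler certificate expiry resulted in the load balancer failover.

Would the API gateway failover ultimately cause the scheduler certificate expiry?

No

The API gateway failover leads to the load balancer failover, the database connection pool exhaustion; the scheduler certificate expiry is not among them.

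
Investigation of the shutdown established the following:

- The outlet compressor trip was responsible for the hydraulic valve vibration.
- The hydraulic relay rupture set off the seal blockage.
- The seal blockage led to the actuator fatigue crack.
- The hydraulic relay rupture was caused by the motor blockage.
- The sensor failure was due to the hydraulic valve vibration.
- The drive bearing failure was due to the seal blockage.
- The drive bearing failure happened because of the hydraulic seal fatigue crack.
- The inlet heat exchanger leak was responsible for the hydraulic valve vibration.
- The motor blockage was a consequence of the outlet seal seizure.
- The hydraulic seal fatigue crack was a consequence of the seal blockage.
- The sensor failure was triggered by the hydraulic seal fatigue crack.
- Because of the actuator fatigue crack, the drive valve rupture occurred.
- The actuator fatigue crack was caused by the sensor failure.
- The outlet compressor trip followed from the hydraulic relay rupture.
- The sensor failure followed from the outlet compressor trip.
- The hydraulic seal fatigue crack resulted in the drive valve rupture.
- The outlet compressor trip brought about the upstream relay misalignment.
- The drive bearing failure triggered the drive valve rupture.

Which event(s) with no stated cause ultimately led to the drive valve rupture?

the inlet heat exchanger leak, the outlet seal seizure

Tracing upstream from the drive valve rupture: the drive valve rupture ← the hydraulic seal fatigue crack ← the seal blockage ← the hydraulic relay rupture ← the motor blockage ← the outlet seal seizure.
A separate upstream branch: the drive valve rupture ← the actuator fatigue crack ← the sensor failure ← the hydraulic valve vibration ← the inlet heat exchanger leak.
Each of those chain origins has no stated cause.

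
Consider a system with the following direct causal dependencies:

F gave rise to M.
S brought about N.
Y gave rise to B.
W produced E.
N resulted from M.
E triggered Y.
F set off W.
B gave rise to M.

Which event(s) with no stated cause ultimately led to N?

Tracing upstream from N: N ← M ← F.
A separate upstream branch: N ← S.
Each of those chain origins has no stated cause.

F, S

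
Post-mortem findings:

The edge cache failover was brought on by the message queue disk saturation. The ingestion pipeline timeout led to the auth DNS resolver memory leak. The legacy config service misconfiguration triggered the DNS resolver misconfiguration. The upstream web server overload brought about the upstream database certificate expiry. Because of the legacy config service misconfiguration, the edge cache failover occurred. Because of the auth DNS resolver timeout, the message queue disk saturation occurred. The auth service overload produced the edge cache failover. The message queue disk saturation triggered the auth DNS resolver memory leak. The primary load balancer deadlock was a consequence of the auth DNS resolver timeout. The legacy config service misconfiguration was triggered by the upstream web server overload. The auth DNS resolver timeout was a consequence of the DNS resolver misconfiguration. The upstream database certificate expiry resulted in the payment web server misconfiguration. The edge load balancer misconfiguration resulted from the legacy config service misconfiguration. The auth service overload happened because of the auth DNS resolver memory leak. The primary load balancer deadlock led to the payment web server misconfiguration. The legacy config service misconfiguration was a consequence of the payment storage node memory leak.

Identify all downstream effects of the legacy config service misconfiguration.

the DNS resolver misconfiguration, the auth DNS resolver memory leak, the auth DNS resolver timeout, the auth service overload, the edge cache failover, the edge load balancer misconfiguration, the message queue disk saturation, the payment web server misconfiguration, the primary load balancer deadlock

Direct effects: the edge load balancer misconfiguration, the DNS resolver misconfiguration, the edge cache failover.
2 steps out: the auth DNS resolver timeout.
3 steps out: the message queue disk saturation, the primary load balancer deadlock.
4 steps out: the auth DNS resolver memory leak, the payment web server misconfiguration.
5 steps out: the auth service overload.
Not reachable from it: the upstream web server overload, the upstream database certificate expiry, the ingestion pipeline timeout, the payment storage node memory leak.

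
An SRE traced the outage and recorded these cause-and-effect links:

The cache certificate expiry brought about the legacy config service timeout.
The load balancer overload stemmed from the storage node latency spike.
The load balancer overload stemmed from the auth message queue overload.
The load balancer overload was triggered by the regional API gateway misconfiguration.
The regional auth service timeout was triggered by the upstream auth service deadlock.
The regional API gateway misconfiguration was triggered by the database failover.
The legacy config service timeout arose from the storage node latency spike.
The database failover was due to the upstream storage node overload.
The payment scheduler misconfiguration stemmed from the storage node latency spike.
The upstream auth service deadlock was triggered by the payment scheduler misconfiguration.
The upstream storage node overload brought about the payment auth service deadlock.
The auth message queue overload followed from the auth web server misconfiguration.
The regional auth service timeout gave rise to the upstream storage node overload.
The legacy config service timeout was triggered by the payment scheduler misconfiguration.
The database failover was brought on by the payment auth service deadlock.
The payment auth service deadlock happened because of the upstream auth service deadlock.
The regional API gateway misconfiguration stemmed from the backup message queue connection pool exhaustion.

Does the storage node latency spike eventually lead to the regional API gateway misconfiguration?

Yes

There is a causal chain: the storage node latency spike → the payment scheduler misconfiguration → the upstream auth service deadlock → the payment auth service deadlock → the database failover → the regional API gateway misconfiguration.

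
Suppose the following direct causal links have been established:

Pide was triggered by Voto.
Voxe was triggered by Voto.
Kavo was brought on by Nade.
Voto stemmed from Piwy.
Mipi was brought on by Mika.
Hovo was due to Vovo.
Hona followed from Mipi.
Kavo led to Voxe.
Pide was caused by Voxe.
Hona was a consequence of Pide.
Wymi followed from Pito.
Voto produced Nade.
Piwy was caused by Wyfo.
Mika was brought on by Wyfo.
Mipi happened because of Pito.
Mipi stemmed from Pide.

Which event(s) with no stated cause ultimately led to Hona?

Tracing upstream from Hona: Hona ← Mipi ← Pito.
A separate upstream branch: Hona ← Mipi ← Mika ← Wyfo.
Each of those chain origins has no stated cause.

Pito, Wyfo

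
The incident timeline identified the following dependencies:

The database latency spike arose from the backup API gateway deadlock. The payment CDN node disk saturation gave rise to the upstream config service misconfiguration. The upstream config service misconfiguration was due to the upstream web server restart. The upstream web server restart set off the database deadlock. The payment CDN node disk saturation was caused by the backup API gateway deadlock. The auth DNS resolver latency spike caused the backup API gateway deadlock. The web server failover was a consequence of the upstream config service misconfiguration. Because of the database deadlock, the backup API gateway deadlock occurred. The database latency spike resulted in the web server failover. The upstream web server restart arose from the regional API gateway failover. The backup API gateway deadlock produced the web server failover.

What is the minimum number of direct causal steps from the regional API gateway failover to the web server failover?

Shortest chain: the regional API gateway failover → the upstream web server restart → the upstream config service misconfiguration → the web server failover.

3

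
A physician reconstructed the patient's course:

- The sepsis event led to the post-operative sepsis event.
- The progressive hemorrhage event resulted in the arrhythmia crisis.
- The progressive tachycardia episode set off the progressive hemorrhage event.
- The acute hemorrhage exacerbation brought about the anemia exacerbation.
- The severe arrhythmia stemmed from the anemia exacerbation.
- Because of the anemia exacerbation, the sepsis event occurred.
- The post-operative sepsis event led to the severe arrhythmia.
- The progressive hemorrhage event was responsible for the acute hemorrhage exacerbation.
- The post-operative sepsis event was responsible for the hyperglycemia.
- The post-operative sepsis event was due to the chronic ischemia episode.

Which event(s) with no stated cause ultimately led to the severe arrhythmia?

Tracing upstream from the severe arrhythmia: the severe arrhythmia ← the anemia exacerbation ← the acute hemorrhage exacerbation ← the progressive hemorrhage event ← the progressive tachycardia episode.
A separate upstream branch: the severe arrhythmia ← the post-operative sepsis event ← the chronic ischemia episode.
Each of those chain origins has no stated cause.

the chronic ischemia episode, the progressive tachycardia episode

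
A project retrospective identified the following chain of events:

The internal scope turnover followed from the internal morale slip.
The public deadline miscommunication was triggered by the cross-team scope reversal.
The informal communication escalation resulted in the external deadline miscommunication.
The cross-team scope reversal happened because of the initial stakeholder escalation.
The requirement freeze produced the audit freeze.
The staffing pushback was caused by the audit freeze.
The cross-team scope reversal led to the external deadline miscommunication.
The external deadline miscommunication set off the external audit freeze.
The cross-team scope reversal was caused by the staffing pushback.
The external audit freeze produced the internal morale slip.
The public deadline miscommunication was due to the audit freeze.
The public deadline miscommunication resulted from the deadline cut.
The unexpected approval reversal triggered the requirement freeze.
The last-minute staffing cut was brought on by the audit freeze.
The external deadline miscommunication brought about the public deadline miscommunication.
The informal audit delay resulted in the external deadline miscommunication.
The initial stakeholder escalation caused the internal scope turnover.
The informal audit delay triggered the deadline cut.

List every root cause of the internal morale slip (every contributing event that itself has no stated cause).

Tracing upstream from the internal morale slip: the internal morale slip ← the external audit freeze ← the external deadline miscommunication ← the informal audit delay.
A separate upstream branch: the internal morale slip ← the external audit freeze ← the external deadline miscommunication ← the cross-team scope reversal ← the staffing pushback ← the audit freeze ← the requirement freeze ← the unexpected approval reversal.
A separate upstream branch: the internal morale slip ← the external audit freeze ← the external deadline miscommunication ← the informal communication escalation.
A separate upstream branch: the internal morale slip ← the external audit freeze ← the external deadline miscommunication ← the cross-team scope reversal ← the initial stakeholder escalation.
Each of those chain origins has no stated cause.

the informal audit delay, the informal communication escalation, the initial stakeholder escalation, the unexpected approval reversal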